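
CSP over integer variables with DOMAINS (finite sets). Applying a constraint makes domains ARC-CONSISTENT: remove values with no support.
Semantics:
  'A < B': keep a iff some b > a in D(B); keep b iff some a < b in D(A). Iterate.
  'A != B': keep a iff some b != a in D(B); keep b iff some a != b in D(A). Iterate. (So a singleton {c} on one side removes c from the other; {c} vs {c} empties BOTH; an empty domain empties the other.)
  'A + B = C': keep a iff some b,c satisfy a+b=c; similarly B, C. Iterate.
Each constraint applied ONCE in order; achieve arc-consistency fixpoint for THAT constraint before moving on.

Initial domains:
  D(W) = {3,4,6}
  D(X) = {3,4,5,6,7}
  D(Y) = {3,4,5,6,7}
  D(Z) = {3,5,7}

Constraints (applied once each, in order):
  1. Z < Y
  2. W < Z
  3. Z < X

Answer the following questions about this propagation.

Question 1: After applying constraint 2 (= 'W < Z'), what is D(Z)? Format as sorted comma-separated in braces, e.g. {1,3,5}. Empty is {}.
Constraint 1 (Z < Y) on D(Z)={3,5,7} D(Y)={3,4,5,6,7}: Z {3,5,7}->{3,5}; Y {3,4,5,6,7}->{4,5,6,7}
Constraint 2 (W < Z) on D(W)={3,4,6} D(Z)={3,5}: W {3,4,6}->{3,4}; Z {3,5}->{5}
So after constraint 2: D(Z) = {5}

Answer: {5}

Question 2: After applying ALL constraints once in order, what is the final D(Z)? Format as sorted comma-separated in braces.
Answer: {5}

Derivation:
Constraint 1 (Z < Y) on D(Z)={3,5,7} D(Y)={3,4,5,6,7}: Z {3,5,7}->{3,5}; Y {3,4,5,6,7}->{4,5,6,7}
Constraint 2 (W < Z) on D(W)={3,4,6} D(Z)={3,5}: W {3,4,6}->{3,4}; Z {3,5}->{5}
Constraint 3 (Z < X) on D(Z)={5} D(X)={3,4,5,6,7}: X {3,4,5,6,7}->{6,7}
So after all 3 constraints: D(Z) = {5}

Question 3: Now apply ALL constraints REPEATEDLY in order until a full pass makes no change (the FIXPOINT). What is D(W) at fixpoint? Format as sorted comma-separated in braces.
Answer: {3,4}

Derivation:
pass 0 (initial): D(W)={3,4,6}
pass 1: W {3,4,6}->{3,4}; X {3,4,5,6,7}->{6,7}; Y {3,4,5,6,7}->{4,5,6,7}; Z {3,5,7}->{5}
pass 2: Y {4,5,6,7}->{6,7}
pass 3: no change
Fixpoint after 3 passes: D(W) = {3,4}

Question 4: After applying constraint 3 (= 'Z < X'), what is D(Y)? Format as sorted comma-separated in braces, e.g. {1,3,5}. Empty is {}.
Answer: {4,5,6,7}

Derivation:
Constraint 1 (Z < Y) on D(Z)={3,5,7} D(Y)={3,4,5,6,7}: Z {3,5,7}->{3,5}; Y {3,4,5,6,7}->{4,5,6,7}
Constraint 2 (W < Z) on D(W)={3,4,6} D(Z)={3,5}: W {3,4,6}->{3,4}; Z {3,5}->{5}
Constraint 3 (Z < X) on D(Z)={5} D(X)={3,4,5,6,7}: X {3,4,5,6,7}->{6,7}
So after constraint 3: D(Y) = {4,5,6,7}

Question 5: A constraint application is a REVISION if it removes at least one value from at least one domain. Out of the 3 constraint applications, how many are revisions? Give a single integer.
Answer: 3

Derivation:
Constraint 1 (Z < Y) on D(Z)={3,5,7} D(Y)={3,4,5,6,7}: Z {3,5,7}->{3,5}; Y {3,4,5,6,7}->{4,5,6,7} => REVISION
Constraint 2 (W < Z) on D(W)={3,4,6} D(Z)={3,5}: W {3,4,6}->{3,4}; Z {3,5}->{5} => REVISION
Constraint 3 (Z < X) on D(Z)={5} D(X)={3,4,5,6,7}: X {3,4,5,6,7}->{6,7} => REVISION
Total revisions = 3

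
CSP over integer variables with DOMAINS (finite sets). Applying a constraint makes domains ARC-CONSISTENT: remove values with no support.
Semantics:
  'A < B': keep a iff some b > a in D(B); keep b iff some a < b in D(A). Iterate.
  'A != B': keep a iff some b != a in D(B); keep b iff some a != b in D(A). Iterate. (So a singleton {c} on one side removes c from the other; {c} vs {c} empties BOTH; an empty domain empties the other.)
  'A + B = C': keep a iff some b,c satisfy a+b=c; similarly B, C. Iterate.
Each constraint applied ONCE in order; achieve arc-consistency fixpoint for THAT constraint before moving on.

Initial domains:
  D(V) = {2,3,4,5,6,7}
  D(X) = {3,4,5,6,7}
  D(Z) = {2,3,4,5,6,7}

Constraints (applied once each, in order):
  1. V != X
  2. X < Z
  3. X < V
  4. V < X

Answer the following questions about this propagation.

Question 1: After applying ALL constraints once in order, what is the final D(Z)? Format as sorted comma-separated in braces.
Answer: {4,5,6,7}

Derivation:
Constraint 1 (V != X) on D(V)={2,3,4,5,6,7} D(X)={3,4,5,6,7}: no change
Constraint 2 (X < Z) on D(X)={3,4,5,6,7} D(Z)={2,3,4,5,6,7}: X {3,4,5,6,7}->{3,4,5,6}; Z {2,3,4,5,6,7}->{4,5,6,7}
Constraint 3 (X < V) on D(X)={3,4,5,6} D(V)={2,3,4,5,6,7}: V {2,3,4,5,6,7}->{4,5,6,7}
Constraint 4 (V < X) on D(V)={4,5,6,7} D(X)={3,4,5,6}: V {4,5,6,7}->{4,5}; X {3,4,5,6}->{5,6}
So after all 4 constraints: D(Z) = {4,5,6,7}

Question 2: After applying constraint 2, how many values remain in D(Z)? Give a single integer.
Constraint 1 (V != X) on D(V)={2,3,4,5,6,7} D(X)={3,4,5,6,7}: no change
Constraint 2 (X < Z) on D(X)={3,4,5,6,7} D(Z)={2,3,4,5,6,7}: X {3,4,5,6,7}->{3,4,5,6}; Z {2,3,4,5,6,7}->{4,5,6,7}
So after constraint 2: D(Z)={4,5,6,7}, size = 4

Answer: 4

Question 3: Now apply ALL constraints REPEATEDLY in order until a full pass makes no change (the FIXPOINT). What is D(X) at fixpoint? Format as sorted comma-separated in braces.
Answer: {}

Derivation:
pass 0 (initial): D(X)={3,4,5,6,7}
pass 1: V {2,3,4,5,6,7}->{4,5}; X {3,4,5,6,7}->{5,6}; Z {2,3,4,5,6,7}->{4,5,6,7}
pass 2: V {4,5}->{}; X {5,6}->{}; Z {4,5,6,7}->{6,7}
pass 3: Z {6,7}->{}
pass 4: no change
Fixpoint after 4 passes: D(X) = {}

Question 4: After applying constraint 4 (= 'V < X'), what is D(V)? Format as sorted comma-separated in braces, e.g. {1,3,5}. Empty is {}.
Answer: {4,5}

Derivation:
Constraint 1 (V != X) on D(V)={2,3,4,5,6,7} D(X)={3,4,5,6,7}: no change
Constraint 2 (X < Z) on D(X)={3,4,5,6,7} D(Z)={2,3,4,5,6,7}: X {3,4,5,6,7}->{3,4,5,6}; Z {2,3,4,5,6,7}->{4,5,6,7}
Constraint 3 (X < V) on D(X)={3,4,5,6} D(V)={2,3,4,5,6,7}: V {2,3,4,5,6,7}->{4,5,6,7}
Constraint 4 (V < X) on D(V)={4,5,6,7} D(X)={3,4,5,6}: V {4,5,6,7}->{4,5}; X {3,4,5,6}->{5,6}
So after constraint 4: D(V) = {4,5}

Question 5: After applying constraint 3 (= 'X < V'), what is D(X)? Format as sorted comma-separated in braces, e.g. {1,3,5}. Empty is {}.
Answer: {3,4,5,6}

Derivation:
Constraint 1 (V != X) on D(V)={2,3,4,5,6,7} D(X)={3,4,5,6,7}: no change
Constraint 2 (X < Z) on D(X)={3,4,5,6,7} D(Z)={2,3,4,5,6,7}: X {3,4,5,6,7}->{3,4,5,6}; Z {2,3,4,5,6,7}->{4,5,6,7}
Constraint 3 (X < V) on D(X)={3,4,5,6} D(V)={2,3,4,5,6,7}: V {2,3,4,5,6,7}->{4,5,6,7}
So after constraint 3: D(X) = {3,4,5,6}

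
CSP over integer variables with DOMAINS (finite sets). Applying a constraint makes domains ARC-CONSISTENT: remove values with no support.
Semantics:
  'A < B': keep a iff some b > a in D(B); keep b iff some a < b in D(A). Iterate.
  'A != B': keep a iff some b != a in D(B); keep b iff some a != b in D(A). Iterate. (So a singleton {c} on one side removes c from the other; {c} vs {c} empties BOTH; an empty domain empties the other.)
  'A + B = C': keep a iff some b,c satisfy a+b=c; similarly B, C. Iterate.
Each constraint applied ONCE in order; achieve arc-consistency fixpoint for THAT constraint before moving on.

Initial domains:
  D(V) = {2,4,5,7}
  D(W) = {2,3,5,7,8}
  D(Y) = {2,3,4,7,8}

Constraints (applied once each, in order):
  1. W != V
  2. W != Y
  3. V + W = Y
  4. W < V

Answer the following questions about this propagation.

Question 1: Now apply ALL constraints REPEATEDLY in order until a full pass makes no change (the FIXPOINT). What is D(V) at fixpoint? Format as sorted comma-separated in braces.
Answer: {4,5}

Derivation:
pass 0 (initial): D(V)={2,4,5,7}
pass 1: V {2,4,5,7}->{4,5}; W {2,3,5,7,8}->{2,3}; Y {2,3,4,7,8}->{4,7,8}
pass 2: Y {4,7,8}->{7,8}
pass 3: no change
Fixpoint after 3 passes: D(V) = {4,5}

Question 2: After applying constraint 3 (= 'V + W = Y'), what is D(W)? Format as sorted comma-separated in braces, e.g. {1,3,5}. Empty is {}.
Constraint 1 (W != V) on D(W)={2,3,5,7,8} D(V)={2,4,5,7}: no change
Constraint 2 (W != Y) on D(W)={2,3,5,7,8} D(Y)={2,3,4,7,8}: no change
Constraint 3 (V + W = Y) on D(V)={2,4,5,7} D(W)={2,3,5,7,8} D(Y)={2,3,4,7,8}: V {2,4,5,7}->{2,4,5}; W {2,3,5,7,8}->{2,3,5}; Y {2,3,4,7,8}->{4,7,8}
So after constraint 3: D(W) = {2,3,5}

Answer: {2,3,5}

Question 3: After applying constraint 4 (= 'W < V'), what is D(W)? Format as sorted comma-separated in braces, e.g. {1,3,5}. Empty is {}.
Constraint 1 (W != V) on D(W)={2,3,5,7,8} D(V)={2,4,5,7}: no change
Constraint 2 (W != Y) on D(W)={2,3,5,7,8} D(Y)={2,3,4,7,8}: no change
Constraint 3 (V + W = Y) on D(V)={2,4,5,7} D(W)={2,3,5,7,8} D(Y)={2,3,4,7,8}: V {2,4,5,7}->{2,4,5}; W {2,3,5,7,8}->{2,3,5}; Y {2,3,4,7,8}->{4,7,8}
Constraint 4 (W < V) on D(W)={2,3,5} D(V)={2,4,5}: W {2,3,5}->{2,3}; V {2,4,5}->{4,5}
So after constraint 4: D(W) = {2,3}

Answer: {2,3}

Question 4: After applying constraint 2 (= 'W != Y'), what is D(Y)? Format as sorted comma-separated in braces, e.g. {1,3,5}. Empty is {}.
Constraint 1 (W != V) on D(W)={2,3,5,7,8} D(V)={2,4,5,7}: no change
Constraint 2 (W != Y) on D(W)={2,3,5,7,8} D(Y)={2,3,4,7,8}: no change
So after constraint 2: D(Y) = {2,3,4,7,8}

Answer: {2,3,4,7,8}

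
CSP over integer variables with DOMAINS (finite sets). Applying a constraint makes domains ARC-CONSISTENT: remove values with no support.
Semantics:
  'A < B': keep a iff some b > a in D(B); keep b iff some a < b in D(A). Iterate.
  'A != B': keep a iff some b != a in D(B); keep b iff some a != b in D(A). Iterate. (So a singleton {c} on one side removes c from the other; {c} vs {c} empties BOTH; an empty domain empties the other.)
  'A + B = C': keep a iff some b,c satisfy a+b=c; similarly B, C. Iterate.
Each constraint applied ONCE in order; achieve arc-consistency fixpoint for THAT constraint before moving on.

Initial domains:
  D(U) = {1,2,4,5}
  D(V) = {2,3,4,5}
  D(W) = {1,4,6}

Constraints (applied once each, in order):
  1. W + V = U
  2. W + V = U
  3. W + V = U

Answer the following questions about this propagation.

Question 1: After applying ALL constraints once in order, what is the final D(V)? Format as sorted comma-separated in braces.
Constraint 1 (W + V = U) on D(W)={1,4,6} D(V)={2,3,4,5} D(U)={1,2,4,5}: W {1,4,6}->{1}; V {2,3,4,5}->{3,4}; U {1,2,4,5}->{4,5}
Constraint 2 (W + V = U) on D(W)={1} D(V)={3,4} D(U)={4,5}: no change
Constraint 3 (W + V = U) on D(W)={1} D(V)={3,4} D(U)={4,5}: no change
So after all 3 constraints: D(V) = {3,4}

Answer: {3,4}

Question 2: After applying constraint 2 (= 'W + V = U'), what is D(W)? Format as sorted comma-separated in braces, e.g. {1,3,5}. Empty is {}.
Answer: {1}

Derivation:
Constraint 1 (W + V = U) on D(W)={1,4,6} D(V)={2,3,4,5} D(U)={1,2,4,5}: W {1,4,6}->{1}; V {2,3,4,5}->{3,4}; U {1,2,4,5}->{4,5}
Constraint 2 (W + V = U) on D(W)={1} D(V)={3,4} D(U)={4,5}: no change
So after constraint 2: D(W) = {1}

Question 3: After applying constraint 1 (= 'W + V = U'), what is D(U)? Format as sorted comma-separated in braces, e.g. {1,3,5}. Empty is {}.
Answer: {4,5}

Derivation:
Constraint 1 (W + V = U) on D(W)={1,4,6} D(V)={2,3,4,5} D(U)={1,2,4,5}: W {1,4,6}->{1}; V {2,3,4,5}->{3,4}; U {1,2,4,5}->{4,5}
So after constraint 1: D(U) = {4,5}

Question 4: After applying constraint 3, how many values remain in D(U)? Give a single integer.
Constraint 1 (W + V = U) on D(W)={1,4,6} D(V)={2,3,4,5} D(U)={1,2,4,5}: W {1,4,6}->{1}; V {2,3,4,5}->{3,4}; U {1,2,4,5}->{4,5}
Constraint 2 (W + V = U) on D(W)={1} D(V)={3,4} D(U)={4,5}: no change
Constraint 3 (W + V = U) on D(W)={1} D(V)={3,4} D(U)={4,5}: no change
So after constraint 3: D(U)={4,5}, size = 2

Answer: 2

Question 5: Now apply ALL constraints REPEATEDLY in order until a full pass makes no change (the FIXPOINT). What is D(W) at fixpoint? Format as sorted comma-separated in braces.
Answer: {1}

Derivation:
pass 0 (initial): D(W)={1,4,6}
pass 1: U {1,2,4,5}->{4,5}; V {2,3,4,5}->{3,4}; W {1,4,6}->{1}
pass 2: no change
Fixpoint after 2 passes: D(W) = {1}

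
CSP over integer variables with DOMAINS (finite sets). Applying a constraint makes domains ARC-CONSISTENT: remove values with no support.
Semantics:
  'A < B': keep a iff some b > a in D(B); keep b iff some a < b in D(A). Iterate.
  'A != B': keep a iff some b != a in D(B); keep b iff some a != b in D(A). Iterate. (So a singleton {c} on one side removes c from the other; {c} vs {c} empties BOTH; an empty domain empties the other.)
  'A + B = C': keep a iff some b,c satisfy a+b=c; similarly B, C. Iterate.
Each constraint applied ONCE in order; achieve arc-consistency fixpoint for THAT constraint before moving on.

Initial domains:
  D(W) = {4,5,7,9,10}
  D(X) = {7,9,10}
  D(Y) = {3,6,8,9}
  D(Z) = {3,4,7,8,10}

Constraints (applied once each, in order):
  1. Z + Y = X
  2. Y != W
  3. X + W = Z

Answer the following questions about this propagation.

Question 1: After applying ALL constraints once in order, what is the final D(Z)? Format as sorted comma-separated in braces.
Answer: {}

Derivation:
Constraint 1 (Z + Y = X) on D(Z)={3,4,7,8,10} D(Y)={3,6,8,9} D(X)={7,9,10}: Z {3,4,7,8,10}->{3,4,7}; Y {3,6,8,9}->{3,6}
Constraint 2 (Y != W) on D(Y)={3,6} D(W)={4,5,7,9,10}: no change
Constraint 3 (X + W = Z) on D(X)={7,9,10} D(W)={4,5,7,9,10} D(Z)={3,4,7}: X {7,9,10}->{}; W {4,5,7,9,10}->{}; Z {3,4,7}->{}
So after all 3 constraints: D(Z) = {}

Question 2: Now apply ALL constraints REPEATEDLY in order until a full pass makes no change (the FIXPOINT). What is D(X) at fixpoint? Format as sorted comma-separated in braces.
Answer: {}

Derivation:
pass 0 (initial): D(X)={7,9,10}
pass 1: W {4,5,7,9,10}->{}; X {7,9,10}->{}; Y {3,6,8,9}->{3,6}; Z {3,4,7,8,10}->{}
pass 2: Y {3,6}->{}
pass 3: no change
Fixpoint after 3 passes: D(X) = {}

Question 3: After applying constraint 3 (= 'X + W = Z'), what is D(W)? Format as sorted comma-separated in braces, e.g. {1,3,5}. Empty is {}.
Constraint 1 (Z + Y = X) on D(Z)={3,4,7,8,10} D(Y)={3,6,8,9} D(X)={7,9,10}: Z {3,4,7,8,10}->{3,4,7}; Y {3,6,8,9}->{3,6}
Constraint 2 (Y != W) on D(Y)={3,6} D(W)={4,5,7,9,10}: no change
Constraint 3 (X + W = Z) on D(X)={7,9,10} D(W)={4,5,7,9,10} D(Z)={3,4,7}: X {7,9,10}->{}; W {4,5,7,9,10}->{}; Z {3,4,7}->{}
So after constraint 3: D(W) = {}

Answer: {}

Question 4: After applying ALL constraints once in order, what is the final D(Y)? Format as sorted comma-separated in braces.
Answer: {3,6}

Derivation:
Constraint 1 (Z + Y = X) on D(Z)={3,4,7,8,10} D(Y)={3,6,8,9} D(X)={7,9,10}: Z {3,4,7,8,10}->{3,4,7}; Y {3,6,8,9}->{3,6}
Constraint 2 (Y != W) on D(Y)={3,6} D(W)={4,5,7,9,10}: no change
Constraint 3 (X + W = Z) on D(X)={7,9,10} D(W)={4,5,7,9,10} D(Z)={3,4,7}: X {7,9,10}->{}; W {4,5,7,9,10}->{}; Z {3,4,7}->{}
So after all 3 constraints: D(Y) = {3,6}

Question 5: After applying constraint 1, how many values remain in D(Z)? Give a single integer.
Constraint 1 (Z + Y = X) on D(Z)={3,4,7,8,10} D(Y)={3,6,8,9} D(X)={7,9,10}: Z {3,4,7,8,10}->{3,4,7}; Y {3,6,8,9}->{3,6}
So after constraint 1: D(Z)={3,4,7}, size = 3

Answer: 3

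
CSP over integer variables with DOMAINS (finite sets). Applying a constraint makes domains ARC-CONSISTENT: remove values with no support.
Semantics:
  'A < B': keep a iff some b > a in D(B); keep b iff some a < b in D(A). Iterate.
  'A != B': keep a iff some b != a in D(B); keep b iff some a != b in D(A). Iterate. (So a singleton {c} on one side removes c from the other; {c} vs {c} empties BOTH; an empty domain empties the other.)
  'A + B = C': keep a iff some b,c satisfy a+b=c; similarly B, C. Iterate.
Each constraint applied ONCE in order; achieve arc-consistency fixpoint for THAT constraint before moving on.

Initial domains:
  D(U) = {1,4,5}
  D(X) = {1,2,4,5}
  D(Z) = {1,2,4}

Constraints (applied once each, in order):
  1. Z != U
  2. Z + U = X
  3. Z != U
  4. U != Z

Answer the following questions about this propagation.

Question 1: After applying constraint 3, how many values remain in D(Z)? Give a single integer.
Constraint 1 (Z != U) on D(Z)={1,2,4} D(U)={1,4,5}: no change
Constraint 2 (Z + U = X) on D(Z)={1,2,4} D(U)={1,4,5} D(X)={1,2,4,5}: Z {1,2,4}->{1,4}; U {1,4,5}->{1,4}; X {1,2,4,5}->{2,5}
Constraint 3 (Z != U) on D(Z)={1,4} D(U)={1,4}: no change
So after constraint 3: D(Z)={1,4}, size = 2

Answer: 2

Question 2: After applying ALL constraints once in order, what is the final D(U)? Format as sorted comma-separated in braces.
Answer: {1,4}

Derivation:
Constraint 1 (Z != U) on D(Z)={1,2,4} D(U)={1,4,5}: no change
Constraint 2 (Z + U = X) on D(Z)={1,2,4} D(U)={1,4,5} D(X)={1,2,4,5}: Z {1,2,4}->{1,4}; U {1,4,5}->{1,4}; X {1,2,4,5}->{2,5}
Constraint 3 (Z != U) on D(Z)={1,4} D(U)={1,4}: no change
Constraint 4 (U != Z) on D(U)={1,4} D(Z)={1,4}: no change
So after all 4 constraints: D(U) = {1,4}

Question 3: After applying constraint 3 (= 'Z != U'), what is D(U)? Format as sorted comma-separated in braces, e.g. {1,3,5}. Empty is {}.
Constraint 1 (Z != U) on D(Z)={1,2,4} D(U)={1,4,5}: no change
Constraint 2 (Z + U = X) on D(Z)={1,2,4} D(U)={1,4,5} D(X)={1,2,4,5}: Z {1,2,4}->{1,4}; U {1,4,5}->{1,4}; X {1,2,4,5}->{2,5}
Constraint 3 (Z != U) on D(Z)={1,4} D(U)={1,4}: no change
So after constraint 3: D(U) = {1,4}

Answer: {1,4}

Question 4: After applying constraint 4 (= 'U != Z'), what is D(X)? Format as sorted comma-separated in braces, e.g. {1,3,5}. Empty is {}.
Constraint 1 (Z != U) on D(Z)={1,2,4} D(U)={1,4,5}: no change
Constraint 2 (Z + U = X) on D(Z)={1,2,4} D(U)={1,4,5} D(X)={1,2,4,5}: Z {1,2,4}->{1,4}; U {1,4,5}->{1,4}; X {1,2,4,5}->{2,5}
Constraint 3 (Z != U) on D(Z)={1,4} D(U)={1,4}: no change
Constraint 4 (U != Z) on D(U)={1,4} D(Z)={1,4}: no change
So after constraint 4: D(X) = {2,5}

Answer: {2,5}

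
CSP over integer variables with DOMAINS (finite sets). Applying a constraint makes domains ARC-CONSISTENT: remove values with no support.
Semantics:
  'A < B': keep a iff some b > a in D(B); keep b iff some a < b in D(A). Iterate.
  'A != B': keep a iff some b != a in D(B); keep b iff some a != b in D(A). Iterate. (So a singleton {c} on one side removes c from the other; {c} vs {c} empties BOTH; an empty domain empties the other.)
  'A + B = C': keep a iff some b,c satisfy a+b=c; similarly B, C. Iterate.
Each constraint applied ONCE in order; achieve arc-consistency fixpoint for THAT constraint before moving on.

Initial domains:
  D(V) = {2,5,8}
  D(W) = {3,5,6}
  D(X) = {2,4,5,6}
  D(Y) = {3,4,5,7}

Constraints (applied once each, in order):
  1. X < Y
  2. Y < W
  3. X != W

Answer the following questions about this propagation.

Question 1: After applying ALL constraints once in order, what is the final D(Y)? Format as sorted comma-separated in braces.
Constraint 1 (X < Y) on D(X)={2,4,5,6} D(Y)={3,4,5,7}: no change
Constraint 2 (Y < W) on D(Y)={3,4,5,7} D(W)={3,5,6}: Y {3,4,5,7}->{3,4,5}; W {3,5,6}->{5,6}
Constraint 3 (X != W) on D(X)={2,4,5,6} D(W)={5,6}: no change
So after all 3 constraints: D(Y) = {3,4,5}

Answer: {3,4,5}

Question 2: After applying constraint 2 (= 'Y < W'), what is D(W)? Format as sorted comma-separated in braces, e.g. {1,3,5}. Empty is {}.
Answer: {5,6}

Derivation:
Constraint 1 (X < Y) on D(X)={2,4,5,6} D(Y)={3,4,5,7}: no change
Constraint 2 (Y < W) on D(Y)={3,4,5,7} D(W)={3,5,6}: Y {3,4,5,7}->{3,4,5}; W {3,5,6}->{5,6}
So after constraint 2: D(W) = {5,6}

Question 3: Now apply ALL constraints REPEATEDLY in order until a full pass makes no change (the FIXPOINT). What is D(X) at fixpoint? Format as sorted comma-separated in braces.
pass 0 (initial): D(X)={2,4,5,6}
pass 1: W {3,5,6}->{5,6}; Y {3,4,5,7}->{3,4,5}
pass 2: X {2,4,5,6}->{2,4}
pass 3: no change
Fixpoint after 3 passes: D(X) = {2,4}

Answer: {2,4}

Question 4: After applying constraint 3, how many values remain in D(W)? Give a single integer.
Answer: 2

Derivation:
Constraint 1 (X < Y) on D(X)={2,4,5,6} D(Y)={3,4,5,7}: no change
Constraint 2 (Y < W) on D(Y)={3,4,5,7} D(W)={3,5,6}: Y {3,4,5,7}->{3,4,5}; W {3,5,6}->{5,6}
Constraint 3 (X != W) on D(X)={2,4,5,6} D(W)={5,6}: no change
So after constraint 3: D(W)={5,6}, size = 2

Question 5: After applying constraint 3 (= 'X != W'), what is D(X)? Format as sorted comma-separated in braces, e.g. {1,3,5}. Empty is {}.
Answer: {2,4,5,6}

Derivation:
Constraint 1 (X < Y) on D(X)={2,4,5,6} D(Y)={3,4,5,7}: no change
Constraint 2 (Y < W) on D(Y)={3,4,5,7} D(W)={3,5,6}: Y {3,4,5,7}->{3,4,5}; W {3,5,6}->{5,6}
Constraint 3 (X != W) on D(X)={2,4,5,6} D(W)={5,6}: no change
So after constraint 3: D(X) = {2,4,5,6}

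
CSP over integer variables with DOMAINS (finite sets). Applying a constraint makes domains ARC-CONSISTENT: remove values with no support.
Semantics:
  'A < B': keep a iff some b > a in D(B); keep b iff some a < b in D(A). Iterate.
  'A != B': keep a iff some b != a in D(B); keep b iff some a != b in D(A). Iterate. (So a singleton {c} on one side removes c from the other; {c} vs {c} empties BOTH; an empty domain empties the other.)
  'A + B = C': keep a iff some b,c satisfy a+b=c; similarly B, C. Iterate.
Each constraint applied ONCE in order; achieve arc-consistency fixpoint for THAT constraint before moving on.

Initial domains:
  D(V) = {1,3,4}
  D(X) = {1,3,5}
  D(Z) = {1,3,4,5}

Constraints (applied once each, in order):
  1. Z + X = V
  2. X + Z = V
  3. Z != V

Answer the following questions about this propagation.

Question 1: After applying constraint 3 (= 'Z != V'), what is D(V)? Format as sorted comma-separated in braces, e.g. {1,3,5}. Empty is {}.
Answer: {4}

Derivation:
Constraint 1 (Z + X = V) on D(Z)={1,3,4,5} D(X)={1,3,5} D(V)={1,3,4}: Z {1,3,4,5}->{1,3}; X {1,3,5}->{1,3}; V {1,3,4}->{4}
Constraint 2 (X + Z = V) on D(X)={1,3} D(Z)={1,3} D(V)={4}: no change
Constraint 3 (Z != V) on D(Z)={1,3} D(V)={4}: no change
So after constraint 3: D(V) = {4}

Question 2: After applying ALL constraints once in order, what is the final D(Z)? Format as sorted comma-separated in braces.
Answer: {1,3}

Derivation:
Constraint 1 (Z + X = V) on D(Z)={1,3,4,5} D(X)={1,3,5} D(V)={1,3,4}: Z {1,3,4,5}->{1,3}; X {1,3,5}->{1,3}; V {1,3,4}->{4}
Constraint 2 (X + Z = V) on D(X)={1,3} D(Z)={1,3} D(V)={4}: no change
Constraint 3 (Z != V) on D(Z)={1,3} D(V)={4}: no change
So after all 3 constraints: D(Z) = {1,3}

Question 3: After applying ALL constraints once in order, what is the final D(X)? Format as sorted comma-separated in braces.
Constraint 1 (Z + X = V) on D(Z)={1,3,4,5} D(X)={1,3,5} D(V)={1,3,4}: Z {1,3,4,5}->{1,3}; X {1,3,5}->{1,3}; V {1,3,4}->{4}
Constraint 2 (X + Z = V) on D(X)={1,3} D(Z)={1,3} D(V)={4}: no change
Constraint 3 (Z != V) on D(Z)={1,3} D(V)={4}: no change
So after all 3 constraints: D(X) = {1,3}

Answer: {1,3}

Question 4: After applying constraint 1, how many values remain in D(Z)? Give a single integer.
Answer: 2

Derivation:
Constraint 1 (Z + X = V) on D(Z)={1,3,4,5} D(X)={1,3,5} D(V)={1,3,4}: Z {1,3,4,5}->{1,3}; X {1,3,5}->{1,3}; V {1,3,4}->{4}
So after constraint 1: D(Z)={1,3}, size = 2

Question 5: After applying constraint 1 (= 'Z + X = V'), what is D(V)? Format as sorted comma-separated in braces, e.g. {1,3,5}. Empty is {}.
Constraint 1 (Z + X = V) on D(Z)={1,3,4,5} D(X)={1,3,5} D(V)={1,3,4}: Z {1,3,4,5}->{1,3}; X {1,3,5}->{1,3}; V {1,3,4}->{4}
So after constraint 1: D(V) = {4}

Answer: {4}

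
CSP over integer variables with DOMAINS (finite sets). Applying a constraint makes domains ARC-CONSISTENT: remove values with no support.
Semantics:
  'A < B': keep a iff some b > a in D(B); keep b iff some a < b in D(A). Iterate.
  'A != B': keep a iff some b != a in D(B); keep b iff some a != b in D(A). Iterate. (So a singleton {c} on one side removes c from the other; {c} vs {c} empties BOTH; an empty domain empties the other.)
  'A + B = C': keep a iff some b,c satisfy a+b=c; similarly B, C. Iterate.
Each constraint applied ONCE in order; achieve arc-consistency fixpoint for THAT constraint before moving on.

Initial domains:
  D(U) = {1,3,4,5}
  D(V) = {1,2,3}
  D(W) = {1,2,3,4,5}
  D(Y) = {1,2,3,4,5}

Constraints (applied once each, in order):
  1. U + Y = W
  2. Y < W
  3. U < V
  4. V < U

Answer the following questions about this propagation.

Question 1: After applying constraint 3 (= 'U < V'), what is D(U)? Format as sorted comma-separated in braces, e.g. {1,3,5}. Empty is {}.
Constraint 1 (U + Y = W) on D(U)={1,3,4,5} D(Y)={1,2,3,4,5} D(W)={1,2,3,4,5}: U {1,3,4,5}->{1,3,4}; Y {1,2,3,4,5}->{1,2,3,4}; W {1,2,3,4,5}->{2,3,4,5}
Constraint 2 (Y < W) on D(Y)={1,2,3,4} D(W)={2,3,4,5}: no change
Constraint 3 (U < V) on D(U)={1,3,4} D(V)={1,2,3}: U {1,3,4}->{1}; V {1,2,3}->{2,3}
So after constraint 3: D(U) = {1}

Answer: {1}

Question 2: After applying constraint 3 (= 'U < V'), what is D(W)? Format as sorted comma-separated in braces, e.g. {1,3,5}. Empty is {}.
Constraint 1 (U + Y = W) on D(U)={1,3,4,5} D(Y)={1,2,3,4,5} D(W)={1,2,3,4,5}: U {1,3,4,5}->{1,3,4}; Y {1,2,3,4,5}->{1,2,3,4}; W {1,2,3,4,5}->{2,3,4,5}
Constraint 2 (Y < W) on D(Y)={1,2,3,4} D(W)={2,3,4,5}: no change
Constraint 3 (U < V) on D(U)={1,3,4} D(V)={1,2,3}: U {1,3,4}->{1}; V {1,2,3}->{2,3}
So after constraint 3: D(W) = {2,3,4,5}

Answer: {2,3,4,5}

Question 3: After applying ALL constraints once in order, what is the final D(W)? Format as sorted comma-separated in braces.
Constraint 1 (U + Y = W) on D(U)={1,3,4,5} D(Y)={1,2,3,4,5} D(W)={1,2,3,4,5}: U {1,3,4,5}->{1,3,4}; Y {1,2,3,4,5}->{1,2,3,4}; W {1,2,3,4,5}->{2,3,4,5}
Constraint 2 (Y < W) on D(Y)={1,2,3,4} D(W)={2,3,4,5}: no change
Constraint 3 (U < V) on D(U)={1,3,4} D(V)={1,2,3}: U {1,3,4}->{1}; V {1,2,3}->{2,3}
Constraint 4 (V < U) on D(V)={2,3} D(U)={1}: V {2,3}->{}; U {1}->{}
So after all 4 constraints: D(W) = {2,3,4,5}

Answer: {2,3,4,5}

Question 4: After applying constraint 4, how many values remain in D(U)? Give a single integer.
Constraint 1 (U + Y = W) on D(U)={1,3,4,5} D(Y)={1,2,3,4,5} D(W)={1,2,3,4,5}: U {1,3,4,5}->{1,3,4}; Y {1,2,3,4,5}->{1,2,3,4}; W {1,2,3,4,5}->{2,3,4,5}
Constraint 2 (Y < W) on D(Y)={1,2,3,4} D(W)={2,3,4,5}: no change
Constraint 3 (U < V) on D(U)={1,3,4} D(V)={1,2,3}: U {1,3,4}->{1}; V {1,2,3}->{2,3}
Constraint 4 (V < U) on D(V)={2,3} D(U)={1}: V {2,3}->{}; U {1}->{}
So after constraint 4: D(U)={}, size = 0

Answer: 0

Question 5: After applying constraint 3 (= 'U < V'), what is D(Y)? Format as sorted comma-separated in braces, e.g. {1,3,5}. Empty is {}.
Constraint 1 (U + Y = W) on D(U)={1,3,4,5} D(Y)={1,2,3,4,5} D(W)={1,2,3,4,5}: U {1,3,4,5}->{1,3,4}; Y {1,2,3,4,5}->{1,2,3,4}; W {1,2,3,4,5}->{2,3,4,5}
Constraint 2 (Y < W) on D(Y)={1,2,3,4} D(W)={2,3,4,5}: no change
Constraint 3 (U < V) on D(U)={1,3,4} D(V)={1,2,3}: U {1,3,4}->{1}; V {1,2,3}->{2,3}
So after constraint 3: D(Y) = {1,2,3,4}

Answer: {1,2,3,4}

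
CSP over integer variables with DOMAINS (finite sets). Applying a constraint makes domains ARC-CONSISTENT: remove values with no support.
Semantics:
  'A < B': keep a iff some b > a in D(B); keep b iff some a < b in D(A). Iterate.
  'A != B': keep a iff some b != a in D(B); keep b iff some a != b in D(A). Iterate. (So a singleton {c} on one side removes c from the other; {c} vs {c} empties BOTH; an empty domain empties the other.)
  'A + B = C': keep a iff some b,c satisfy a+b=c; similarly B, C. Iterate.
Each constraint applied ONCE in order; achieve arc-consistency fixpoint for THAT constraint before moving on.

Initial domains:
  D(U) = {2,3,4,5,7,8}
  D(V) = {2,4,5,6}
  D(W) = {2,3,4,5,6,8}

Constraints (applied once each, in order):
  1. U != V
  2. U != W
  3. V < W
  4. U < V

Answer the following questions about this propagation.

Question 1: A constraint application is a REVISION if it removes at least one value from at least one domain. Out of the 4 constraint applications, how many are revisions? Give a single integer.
Constraint 1 (U != V) on D(U)={2,3,4,5,7,8} D(V)={2,4,5,6}: no change => not a revision
Constraint 2 (U != W) on D(U)={2,3,4,5,7,8} D(W)={2,3,4,5,6,8}: no change => not a revision
Constraint 3 (V < W) on D(V)={2,4,5,6} D(W)={2,3,4,5,6,8}: W {2,3,4,5,6,8}->{3,4,5,6,8} => REVISION
Constraint 4 (U < V) on D(U)={2,3,4,5,7,8} D(V)={2,4,5,6}: U {2,3,4,5,7,8}->{2,3,4,5}; V {2,4,5,6}->{4,5,6} => REVISION
Total revisions = 2

Answer: 2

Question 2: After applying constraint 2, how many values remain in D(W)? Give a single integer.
Answer: 6

Derivation:
Constraint 1 (U != V) on D(U)={2,3,4,5,7,8} D(V)={2,4,5,6}: no change
Constraint 2 (U != W) on D(U)={2,3,4,5,7,8} D(W)={2,3,4,5,6,8}: no change
So after constraint 2: D(W)={2,3,4,5,6,8}, size = 6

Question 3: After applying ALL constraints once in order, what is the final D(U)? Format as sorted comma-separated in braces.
Answer: {2,3,4,5}

Derivation:
Constraint 1 (U != V) on D(U)={2,3,4,5,7,8} D(V)={2,4,5,6}: no change
Constraint 2 (U != W) on D(U)={2,3,4,5,7,8} D(W)={2,3,4,5,6,8}: no change
Constraint 3 (V < W) on D(V)={2,4,5,6} D(W)={2,3,4,5,6,8}: W {2,3,4,5,6,8}->{3,4,5,6,8}
Constraint 4 (U < V) on D(U)={2,3,4,5,7,8} D(V)={2,4,5,6}: U {2,3,4,5,7,8}->{2,3,4,5}; V {2,4,5,6}->{4,5,6}
So after all 4 constraints: D(U) = {2,3,4,5}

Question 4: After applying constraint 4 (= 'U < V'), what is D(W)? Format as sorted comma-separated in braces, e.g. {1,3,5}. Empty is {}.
Answer: {3,4,5,6,8}

Derivation:
Constraint 1 (U != V) on D(U)={2,3,4,5,7,8} D(V)={2,4,5,6}: no change
Constraint 2 (U != W) on D(U)={2,3,4,5,7,8} D(W)={2,3,4,5,6,8}: no change
Constraint 3 (V < W) on D(V)={2,4,5,6} D(W)={2,3,4,5,6,8}: W {2,3,4,5,6,8}->{3,4,5,6,8}
Constraint 4 (U < V) on D(U)={2,3,4,5,7,8} D(V)={2,4,5,6}: U {2,3,4,5,7,8}->{2,3,4,5}; V {2,4,5,6}->{4,5,6}
So after constraint 4: D(W) = {3,4,5,6,8}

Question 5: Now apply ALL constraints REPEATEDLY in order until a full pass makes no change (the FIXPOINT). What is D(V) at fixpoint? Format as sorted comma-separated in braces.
pass 0 (initial): D(V)={2,4,5,6}
pass 1: U {2,3,4,5,7,8}->{2,3,4,5}; V {2,4,5,6}->{4,5,6}; W {2,3,4,5,6,8}->{3,4,5,6,8}
pass 2: W {3,4,5,6,8}->{5,6,8}
pass 3: no change
Fixpoint after 3 passes: D(V) = {4,5,6}

Answer: {4,5,6}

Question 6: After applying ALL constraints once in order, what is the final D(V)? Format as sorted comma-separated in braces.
Constraint 1 (U != V) on D(U)={2,3,4,5,7,8} D(V)={2,4,5,6}: no change
Constraint 2 (U != W) on D(U)={2,3,4,5,7,8} D(W)={2,3,4,5,6,8}: no change
Constraint 3 (V < W) on D(V)={2,4,5,6} D(W)={2,3,4,5,6,8}: W {2,3,4,5,6,8}->{3,4,5,6,8}
Constraint 4 (U < V) on D(U)={2,3,4,5,7,8} D(V)={2,4,5,6}: U {2,3,4,5,7,8}->{2,3,4,5}; V {2,4,5,6}->{4,5,6}
So after all 4 constraints: D(V) = {4,5,6}

Answer: {4,5,6}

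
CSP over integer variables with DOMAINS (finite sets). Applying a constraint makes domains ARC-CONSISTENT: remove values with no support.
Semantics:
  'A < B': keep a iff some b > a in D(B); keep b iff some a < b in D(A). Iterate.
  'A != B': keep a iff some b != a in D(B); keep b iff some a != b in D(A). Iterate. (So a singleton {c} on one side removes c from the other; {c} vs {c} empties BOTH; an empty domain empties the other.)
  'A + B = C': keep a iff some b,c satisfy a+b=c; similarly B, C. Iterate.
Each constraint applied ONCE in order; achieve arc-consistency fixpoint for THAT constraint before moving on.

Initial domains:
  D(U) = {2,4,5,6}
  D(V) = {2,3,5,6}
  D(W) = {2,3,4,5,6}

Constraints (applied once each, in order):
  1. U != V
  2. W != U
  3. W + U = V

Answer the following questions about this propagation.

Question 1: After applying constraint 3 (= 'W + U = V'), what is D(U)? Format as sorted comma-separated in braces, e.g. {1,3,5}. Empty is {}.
Answer: {2,4}

Derivation:
Constraint 1 (U != V) on D(U)={2,4,5,6} D(V)={2,3,5,6}: no change
Constraint 2 (W != U) on D(W)={2,3,4,5,6} D(U)={2,4,5,6}: no change
Constraint 3 (W + U = V) on D(W)={2,3,4,5,6} D(U)={2,4,5,6} D(V)={2,3,5,6}: W {2,3,4,5,6}->{2,3,4}; U {2,4,5,6}->{2,4}; V {2,3,5,6}->{5,6}
So after constraint 3: D(U) = {2,4}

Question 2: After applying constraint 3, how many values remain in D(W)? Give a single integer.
Answer: 3

Derivation:
Constraint 1 (U != V) on D(U)={2,4,5,6} D(V)={2,3,5,6}: no change
Constraint 2 (W != U) on D(W)={2,3,4,5,6} D(U)={2,4,5,6}: no change
Constraint 3 (W + U = V) on D(W)={2,3,4,5,6} D(U)={2,4,5,6} D(V)={2,3,5,6}: W {2,3,4,5,6}->{2,3,4}; U {2,4,5,6}->{2,4}; V {2,3,5,6}->{5,6}
So after constraint 3: D(W)={2,3,4}, size = 3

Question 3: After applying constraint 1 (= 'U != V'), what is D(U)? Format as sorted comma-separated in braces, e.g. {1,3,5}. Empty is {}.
Answer: {2,4,5,6}

Derivation:
Constraint 1 (U != V) on D(U)={2,4,5,6} D(V)={2,3,5,6}: no change
So after constraint 1: D(U) = {2,4,5,6}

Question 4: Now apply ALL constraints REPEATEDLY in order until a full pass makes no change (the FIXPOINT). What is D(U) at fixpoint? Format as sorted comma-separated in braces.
pass 0 (initial): D(U)={2,4,5,6}
pass 1: U {2,4,5,6}->{2,4}; V {2,3,5,6}->{5,6}; W {2,3,4,5,6}->{2,3,4}
pass 2: no change
Fixpoint after 2 passes: D(U) = {2,4}

Answer: {2,4}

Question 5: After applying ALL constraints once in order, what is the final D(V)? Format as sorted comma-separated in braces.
Constraint 1 (U != V) on D(U)={2,4,5,6} D(V)={2,3,5,6}: no change
Constraint 2 (W != U) on D(W)={2,3,4,5,6} D(U)={2,4,5,6}: no change
Constraint 3 (W + U = V) on D(W)={2,3,4,5,6} D(U)={2,4,5,6} D(V)={2,3,5,6}: W {2,3,4,5,6}->{2,3,4}; U {2,4,5,6}->{2,4}; V {2,3,5,6}->{5,6}
So after all 3 constraints: D(V) = {5,6}

Answer: {5,6}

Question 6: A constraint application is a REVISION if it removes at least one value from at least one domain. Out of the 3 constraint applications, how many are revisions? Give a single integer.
Answer: 1

Derivation:
Constraint 1 (U != V) on D(U)={2,4,5,6} D(V)={2,3,5,6}: no change => not a revision
Constraint 2 (W != U) on D(W)={2,3,4,5,6} D(U)={2,4,5,6}: no change => not a revision
Constraint 3 (W + U = V) on D(W)={2,3,4,5,6} D(U)={2,4,5,6} D(V)={2,3,5,6}: W {2,3,4,5,6}->{2,3,4}; U {2,4,5,6}->{2,4}; V {2,3,5,6}->{5,6} => REVISION
Total revisions = 1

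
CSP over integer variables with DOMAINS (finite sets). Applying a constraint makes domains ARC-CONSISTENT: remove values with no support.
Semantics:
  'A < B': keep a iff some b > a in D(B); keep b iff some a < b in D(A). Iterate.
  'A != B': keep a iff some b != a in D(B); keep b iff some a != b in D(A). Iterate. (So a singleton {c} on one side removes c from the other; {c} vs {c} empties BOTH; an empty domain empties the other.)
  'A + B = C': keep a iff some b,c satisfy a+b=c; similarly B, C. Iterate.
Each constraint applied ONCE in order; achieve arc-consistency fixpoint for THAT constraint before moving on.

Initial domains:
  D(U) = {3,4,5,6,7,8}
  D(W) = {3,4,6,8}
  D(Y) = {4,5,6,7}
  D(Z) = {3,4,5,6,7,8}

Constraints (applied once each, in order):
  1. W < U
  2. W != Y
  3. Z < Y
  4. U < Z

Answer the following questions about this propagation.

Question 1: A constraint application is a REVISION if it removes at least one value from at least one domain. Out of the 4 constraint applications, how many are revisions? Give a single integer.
Answer: 3

Derivation:
Constraint 1 (W < U) on D(W)={3,4,6,8} D(U)={3,4,5,6,7,8}: W {3,4,6,8}->{3,4,6}; U {3,4,5,6,7,8}->{4,5,6,7,8} => REVISION
Constraint 2 (W != Y) on D(W)={3,4,6} D(Y)={4,5,6,7}: no change => not a revision
Constraint 3 (Z < Y) on D(Z)={3,4,5,6,7,8} D(Y)={4,5,6,7}: Z {3,4,5,6,7,8}->{3,4,5,6} => REVISION
Constraint 4 (U < Z) on D(U)={4,5,6,7,8} D(Z)={3,4,5,6}: U {4,5,6,7,8}->{4,5}; Z {3,4,5,6}->{5,6} => REVISION
Total revisions = 3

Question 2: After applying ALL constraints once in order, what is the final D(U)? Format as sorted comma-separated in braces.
Answer: {4,5}

Derivation:
Constraint 1 (W < U) on D(W)={3,4,6,8} D(U)={3,4,5,6,7,8}: W {3,4,6,8}->{3,4,6}; U {3,4,5,6,7,8}->{4,5,6,7,8}
Constraint 2 (W != Y) on D(W)={3,4,6} D(Y)={4,5,6,7}: no change
Constraint 3 (Z < Y) on D(Z)={3,4,5,6,7,8} D(Y)={4,5,6,7}: Z {3,4,5,6,7,8}->{3,4,5,6}
Constraint 4 (U < Z) on D(U)={4,5,6,7,8} D(Z)={3,4,5,6}: U {4,5,6,7,8}->{4,5}; Z {3,4,5,6}->{5,6}
So after all 4 constraints: D(U) = {4,5}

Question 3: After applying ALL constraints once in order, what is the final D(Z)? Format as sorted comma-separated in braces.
Answer: {5,6}

Derivation:
Constraint 1 (W < U) on D(W)={3,4,6,8} D(U)={3,4,5,6,7,8}: W {3,4,6,8}->{3,4,6}; U {3,4,5,6,7,8}->{4,5,6,7,8}
Constraint 2 (W != Y) on D(W)={3,4,6} D(Y)={4,5,6,7}: no change
Constraint 3 (Z < Y) on D(Z)={3,4,5,6,7,8} D(Y)={4,5,6,7}: Z {3,4,5,6,7,8}->{3,4,5,6}
Constraint 4 (U < Z) on D(U)={4,5,6,7,8} D(Z)={3,4,5,6}: U {4,5,6,7,8}->{4,5}; Z {3,4,5,6}->{5,6}
So after all 4 constraints: D(Z) = {5,6}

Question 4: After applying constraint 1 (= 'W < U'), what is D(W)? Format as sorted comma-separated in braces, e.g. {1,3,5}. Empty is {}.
Constraint 1 (W < U) on D(W)={3,4,6,8} D(U)={3,4,5,6,7,8}: W {3,4,6,8}->{3,4,6}; U {3,4,5,6,7,8}->{4,5,6,7,8}
So after constraint 1: D(W) = {3,4,6}

Answer: {3,4,6}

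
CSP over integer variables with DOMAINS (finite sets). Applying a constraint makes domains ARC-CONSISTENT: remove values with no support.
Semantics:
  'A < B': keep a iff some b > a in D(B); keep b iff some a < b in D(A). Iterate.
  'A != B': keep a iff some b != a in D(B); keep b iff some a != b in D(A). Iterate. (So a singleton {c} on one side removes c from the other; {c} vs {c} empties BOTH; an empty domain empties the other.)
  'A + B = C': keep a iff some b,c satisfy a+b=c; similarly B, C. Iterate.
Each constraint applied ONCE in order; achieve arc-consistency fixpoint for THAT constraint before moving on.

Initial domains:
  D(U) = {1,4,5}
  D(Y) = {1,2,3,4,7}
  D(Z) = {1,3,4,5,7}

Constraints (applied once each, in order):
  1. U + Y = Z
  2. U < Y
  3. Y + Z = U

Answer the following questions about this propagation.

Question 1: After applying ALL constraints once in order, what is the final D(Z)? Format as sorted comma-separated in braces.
Constraint 1 (U + Y = Z) on D(U)={1,4,5} D(Y)={1,2,3,4,7} D(Z)={1,3,4,5,7}: Y {1,2,3,4,7}->{1,2,3,4}; Z {1,3,4,5,7}->{3,4,5,7}
Constraint 2 (U < Y) on D(U)={1,4,5} D(Y)={1,2,3,4}: U {1,4,5}->{1}; Y {1,2,3,4}->{2,3,4}
Constraint 3 (Y + Z = U) on D(Y)={2,3,4} D(Z)={3,4,5,7} D(U)={1}: Y {2,3,4}->{}; Z {3,4,5,7}->{}; U {1}->{}
So after all 3 constraints: D(Z) = {}

Answer: {}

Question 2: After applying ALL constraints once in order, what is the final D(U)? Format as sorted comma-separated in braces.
Constraint 1 (U + Y = Z) on D(U)={1,4,5} D(Y)={1,2,3,4,7} D(Z)={1,3,4,5,7}: Y {1,2,3,4,7}->{1,2,3,4}; Z {1,3,4,5,7}->{3,4,5,7}
Constraint 2 (U < Y) on D(U)={1,4,5} D(Y)={1,2,3,4}: U {1,4,5}->{1}; Y {1,2,3,4}->{2,3,4}
Constraint 3 (Y + Z = U) on D(Y)={2,3,4} D(Z)={3,4,5,7} D(U)={1}: Y {2,3,4}->{}; Z {3,4,5,7}->{}; U {1}->{}
So after all 3 constraints: D(U) = {}

Answer: {}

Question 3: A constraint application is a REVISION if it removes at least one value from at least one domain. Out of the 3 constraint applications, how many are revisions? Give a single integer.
Answer: 3

Derivation:
Constraint 1 (U + Y = Z) on D(U)={1,4,5} D(Y)={1,2,3,4,7} D(Z)={1,3,4,5,7}: Y {1,2,3,4,7}->{1,2,3,4}; Z {1,3,4,5,7}->{3,4,5,7} => REVISION
Constraint 2 (U < Y) on D(U)={1,4,5} D(Y)={1,2,3,4}: U {1,4,5}->{1}; Y {1,2,3,4}->{2,3,4} => REVISION
Constraint 3 (Y + Z = U) on D(Y)={2,3,4} D(Z)={3,4,5,7} D(U)={1}: Y {2,3,4}->{}; Z {3,4,5,7}->{}; U {1}->{} => REVISION
Total revisions = 3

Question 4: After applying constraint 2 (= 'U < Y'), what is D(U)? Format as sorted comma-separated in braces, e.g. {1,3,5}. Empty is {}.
Constraint 1 (U + Y = Z) on D(U)={1,4,5} D(Y)={1,2,3,4,7} D(Z)={1,3,4,5,7}: Y {1,2,3,4,7}->{1,2,3,4}; Z {1,3,4,5,7}->{3,4,5,7}
Constraint 2 (U < Y) on D(U)={1,4,5} D(Y)={1,2,3,4}: U {1,4,5}->{1}; Y {1,2,3,4}->{2,3,4}
So after constraint 2: D(U) = {1}

Answer: {1}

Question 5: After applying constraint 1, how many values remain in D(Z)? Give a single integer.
Answer: 4

Derivation:
Constraint 1 (U + Y = Z) on D(U)={1,4,5} D(Y)={1,2,3,4,7} D(Z)={1,3,4,5,7}: Y {1,2,3,4,7}->{1,2,3,4}; Z {1,3,4,5,7}->{3,4,5,7}
So after constraint 1: D(Z)={3,4,5,7}, size = 4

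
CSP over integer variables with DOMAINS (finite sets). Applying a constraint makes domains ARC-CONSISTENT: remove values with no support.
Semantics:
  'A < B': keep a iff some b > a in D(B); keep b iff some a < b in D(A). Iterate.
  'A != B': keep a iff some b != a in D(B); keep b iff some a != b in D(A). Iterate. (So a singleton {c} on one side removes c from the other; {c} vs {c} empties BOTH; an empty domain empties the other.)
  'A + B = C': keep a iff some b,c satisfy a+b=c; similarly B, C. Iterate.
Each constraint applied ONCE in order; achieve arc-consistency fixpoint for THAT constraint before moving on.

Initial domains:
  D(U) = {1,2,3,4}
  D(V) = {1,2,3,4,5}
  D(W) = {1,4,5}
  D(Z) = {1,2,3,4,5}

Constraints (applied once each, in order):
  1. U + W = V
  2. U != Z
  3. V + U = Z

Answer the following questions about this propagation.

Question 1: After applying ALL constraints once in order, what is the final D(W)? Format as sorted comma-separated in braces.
Answer: {1,4}

Derivation:
Constraint 1 (U + W = V) on D(U)={1,2,3,4} D(W)={1,4,5} D(V)={1,2,3,4,5}: W {1,4,5}->{1,4}; V {1,2,3,4,5}->{2,3,4,5}
Constraint 2 (U != Z) on D(U)={1,2,3,4} D(Z)={1,2,3,4,5}: no change
Constraint 3 (V + U = Z) on D(V)={2,3,4,5} D(U)={1,2,3,4} D(Z)={1,2,3,4,5}: V {2,3,4,5}->{2,3,4}; U {1,2,3,4}->{1,2,3}; Z {1,2,3,4,5}->{3,4,5}
So after all 3 constraints: D(W) = {1,4}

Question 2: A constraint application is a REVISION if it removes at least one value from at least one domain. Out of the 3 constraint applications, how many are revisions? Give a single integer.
Answer: 2

Derivation:
Constraint 1 (U + W = V) on D(U)={1,2,3,4} D(W)={1,4,5} D(V)={1,2,3,4,5}: W {1,4,5}->{1,4}; V {1,2,3,4,5}->{2,3,4,5} => REVISION
Constraint 2 (U != Z) on D(U)={1,2,3,4} D(Z)={1,2,3,4,5}: no change => not a revision
Constraint 3 (V + U = Z) on D(V)={2,3,4,5} D(U)={1,2,3,4} D(Z)={1,2,3,4,5}: V {2,3,4,5}->{2,3,4}; U {1,2,3,4}->{1,2,3}; Z {1,2,3,4,5}->{3,4,5} => REVISION
Total revisions = 2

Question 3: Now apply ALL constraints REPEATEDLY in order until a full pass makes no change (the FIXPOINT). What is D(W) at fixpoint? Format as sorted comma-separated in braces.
pass 0 (initial): D(W)={1,4,5}
pass 1: U {1,2,3,4}->{1,2,3}; V {1,2,3,4,5}->{2,3,4}; W {1,4,5}->{1,4}; Z {1,2,3,4,5}->{3,4,5}
pass 2: W {1,4}->{1}
pass 3: no change
Fixpoint after 3 passes: D(W) = {1}

Answer: {1}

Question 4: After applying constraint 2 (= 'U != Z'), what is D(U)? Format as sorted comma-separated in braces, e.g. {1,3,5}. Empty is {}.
Constraint 1 (U + W = V) on D(U)={1,2,3,4} D(W)={1,4,5} D(V)={1,2,3,4,5}: W {1,4,5}->{1,4}; V {1,2,3,4,5}->{2,3,4,5}
Constraint 2 (U != Z) on D(U)={1,2,3,4} D(Z)={1,2,3,4,5}: no change
So after constraint 2: D(U) = {1,2,3,4}

Answer: {1,2,3,4}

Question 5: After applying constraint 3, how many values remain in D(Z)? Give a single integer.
Answer: 3

Derivation:
Constraint 1 (U + W = V) on D(U)={1,2,3,4} D(W)={1,4,5} D(V)={1,2,3,4,5}: W {1,4,5}->{1,4}; V {1,2,3,4,5}->{2,3,4,5}
Constraint 2 (U != Z) on D(U)={1,2,3,4} D(Z)={1,2,3,4,5}: no change
Constraint 3 (V + U = Z) on D(V)={2,3,4,5} D(U)={1,2,3,4} D(Z)={1,2,3,4,5}: V {2,3,4,5}->{2,3,4}; U {1,2,3,4}->{1,2,3}; Z {1,2,3,4,5}->{3,4,5}
So after constraint 3: D(Z)={3,4,5}, size = 3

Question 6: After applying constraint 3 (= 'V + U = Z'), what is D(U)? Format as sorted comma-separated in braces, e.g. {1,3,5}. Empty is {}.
Constraint 1 (U + W = V) on D(U)={1,2,3,4} D(W)={1,4,5} D(V)={1,2,3,4,5}: W {1,4,5}->{1,4}; V {1,2,3,4,5}->{2,3,4,5}
Constraint 2 (U != Z) on D(U)={1,2,3,4} D(Z)={1,2,3,4,5}: no change
Constraint 3 (V + U = Z) on D(V)={2,3,4,5} D(U)={1,2,3,4} D(Z)={1,2,3,4,5}: V {2,3,4,5}->{2,3,4}; U {1,2,3,4}->{1,2,3}; Z {1,2,3,4,5}->{3,4,5}
So after constraint 3: D(U) = {1,2,3}

Answer: {1,2,3}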